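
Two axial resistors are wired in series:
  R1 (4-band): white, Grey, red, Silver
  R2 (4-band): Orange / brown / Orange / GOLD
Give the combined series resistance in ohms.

R1: white, grey → 98; red ×10^2 → 9800 Ω.
R2: orange, brown → 31; orange ×10^3 → 31000 Ω.
Series: 9800 + 31000 = 40800 Ω.

40800 Ω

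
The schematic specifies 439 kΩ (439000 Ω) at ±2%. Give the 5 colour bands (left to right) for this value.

yellow, orange, white, orange, red

439000 Ω = 439 × 10^3.
4 → yellow
3 → orange
9 → white
Multiplier 10^3 → orange.
±2% tolerance → red.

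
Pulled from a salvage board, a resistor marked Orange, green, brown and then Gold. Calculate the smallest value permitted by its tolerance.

Orange → 3 (first significant figure)
Green → 5 (second significant figure)
Brown → ×10 multiplier
Gold → ±5% tolerance
35 × 10 = 350 Ω
Smallest = 350 × (1 − 5/100) = 332.5 Ω.

332.5 Ω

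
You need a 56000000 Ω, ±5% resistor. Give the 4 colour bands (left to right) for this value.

56000000 Ω = 56 × 10^6.
5 → green
6 → blue
Multiplier 10^6 → blue.
±5% tolerance → gold.

green, blue, blue, gold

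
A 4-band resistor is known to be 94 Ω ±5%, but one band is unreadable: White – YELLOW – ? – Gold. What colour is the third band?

black

94 Ω = 94 × 10^0.
The third band is the multiplier, 10^0, which is black.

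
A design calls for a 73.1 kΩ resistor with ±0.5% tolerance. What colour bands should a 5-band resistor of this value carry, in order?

violet, orange, brown, red, green

73100 Ω = 731 × 10^2.
7 → violet
3 → orange
1 → brown
Multiplier 10^2 → red.
±0.5% tolerance → green.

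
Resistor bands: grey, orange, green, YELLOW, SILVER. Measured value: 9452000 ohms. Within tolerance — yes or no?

Grey → 8 (first significant figure)
Orange → 3 (second significant figure)
Green → 5 (third significant figure)
Yellow → ×10^4 multiplier
Silver → ±10% tolerance
835 × 10000 = 8350000 Ω
Allowed range: 7515000 Ω to 9185000 Ω.
9452000 ohms lies outside that range.

no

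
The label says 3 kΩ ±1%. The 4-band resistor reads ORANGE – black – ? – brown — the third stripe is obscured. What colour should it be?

3000 Ω = 30 × 10^2.
The third band is the multiplier, 10^2, which is red.

red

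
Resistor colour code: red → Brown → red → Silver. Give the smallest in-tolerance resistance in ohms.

Red → 2 (first significant figure)
Brown → 1 (second significant figure)
Red → ×10^2 multiplier
Silver → ±10% tolerance
21 × 100 = 2100 Ω
Smallest = 2100 × (1 − 10/100) = 1890 Ω.

1890 Ω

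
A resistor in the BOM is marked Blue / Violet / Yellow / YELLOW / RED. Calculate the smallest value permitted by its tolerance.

Blue → 6 (first significant figure)
Violet → 7 (second significant figure)
Yellow → 4 (third significant figure)
Yellow → ×10^4 multiplier
Red → ±2% tolerance
674 × 10000 = 6740000 Ω
Smallest = 6740000 × (1 − 2/100) = 6605200 Ω.

6605200 Ω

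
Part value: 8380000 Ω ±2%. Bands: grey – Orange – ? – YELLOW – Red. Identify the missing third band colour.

8380000 Ω = 838 × 10^4.
The third band gives digit 8 of the significand, and 8 is grey.

grey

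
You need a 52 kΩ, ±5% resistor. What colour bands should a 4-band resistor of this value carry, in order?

52000 Ω = 52 × 10^3.
5 → green
2 → red
Multiplier 10^3 → orange.
±5% tolerance → gold.

green, red, orange, gold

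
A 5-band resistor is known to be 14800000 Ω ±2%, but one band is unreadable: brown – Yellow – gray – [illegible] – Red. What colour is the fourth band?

green

14800000 Ω = 148 × 10^5.
The fourth band is the multiplier, 10^5, which is green.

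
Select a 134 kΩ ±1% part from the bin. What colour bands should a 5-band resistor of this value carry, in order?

brown, orange, yellow, orange, brown

134000 Ω = 134 × 10^3.
1 → brown
3 → orange
4 → yellow
Multiplier 10^3 → orange.
±1% tolerance → brown.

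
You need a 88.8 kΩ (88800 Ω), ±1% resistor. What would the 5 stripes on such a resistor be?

88800 Ω = 888 × 10^2.
8 → grey
8 → grey
8 → grey
Multiplier 10^2 → red.
±1% tolerance → brown.

grey, grey, grey, red, brown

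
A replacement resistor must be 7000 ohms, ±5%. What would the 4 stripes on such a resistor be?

7000 Ω = 70 × 10^2.
7 → violet
0 → black
Multiplier 10^2 → red.
±5% tolerance → gold.

violet, black, red, gold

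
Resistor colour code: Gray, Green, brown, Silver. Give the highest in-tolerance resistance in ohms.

935 Ω

Grey → 8 (first significant figure)
Green → 5 (second significant figure)
Brown → ×10 multiplier
Silver → ±10% tolerance
85 × 10 = 850 Ω
Highest = 850 × (1 + 10/100) = 935 Ω.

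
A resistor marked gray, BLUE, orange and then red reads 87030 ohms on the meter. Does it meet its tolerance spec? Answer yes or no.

Grey → 8 (first significant figure)
Blue → 6 (second significant figure)
Orange → ×10^3 multiplier
Red → ±2% tolerance
86 × 1000 = 86000 Ω
Allowed range: 84280 Ω to 87720 Ω.
87030 ohms lies inside that range.

yes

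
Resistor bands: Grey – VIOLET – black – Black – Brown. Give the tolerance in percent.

The last band, brown, is the tolerance band.
Brown corresponds to ±1%.

±1%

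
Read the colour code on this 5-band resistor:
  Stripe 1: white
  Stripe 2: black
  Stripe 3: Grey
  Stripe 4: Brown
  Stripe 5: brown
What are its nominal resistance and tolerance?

9080 Ω ±1%

White → 9 (first significant figure)
Black → 0 (second significant figure)
Grey → 8 (third significant figure)
Brown → ×10 multiplier
Brown → ±1% tolerance
908 × 10 = 9080 Ω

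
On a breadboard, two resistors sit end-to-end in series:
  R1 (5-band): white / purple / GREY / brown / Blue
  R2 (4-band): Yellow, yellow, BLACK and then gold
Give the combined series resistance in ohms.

9824 Ω

R1: white, violet, grey → 978; brown ×10 → 9780 Ω.
R2: yellow, yellow → 44; black ×1 → 44 Ω.
Series: 9780 + 44 = 9824 Ω.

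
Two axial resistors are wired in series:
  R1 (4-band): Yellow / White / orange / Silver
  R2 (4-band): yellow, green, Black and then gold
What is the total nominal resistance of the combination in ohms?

R1: yellow, white → 49; orange ×10^3 → 49000 Ω.
R2: yellow, green → 45; black ×1 → 45 Ω.
Series: 49000 + 45 = 49045 Ω.

49045 Ω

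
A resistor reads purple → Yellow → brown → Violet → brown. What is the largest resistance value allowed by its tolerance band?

7484100000 Ω

Violet → 7 (first significant figure)
Yellow → 4 (second significant figure)
Brown → 1 (third significant figure)
Violet → ×10^7 multiplier
Brown → ±1% tolerance
741 × 10000000 = 7410000000 Ω
Largest = 7410000000 × (1 + 1/100) = 7484100000 Ω.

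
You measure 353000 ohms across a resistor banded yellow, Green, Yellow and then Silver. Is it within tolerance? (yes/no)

Yellow → 4 (first significant figure)
Green → 5 (second significant figure)
Yellow → ×10^4 multiplier
Silver → ±10% tolerance
45 × 10000 = 450000 Ω
Allowed range: 405000 Ω to 495000 Ω.
353000 ohms lies outside that range.

no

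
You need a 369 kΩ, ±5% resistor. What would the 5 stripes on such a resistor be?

orange, blue, white, orange, gold

369000 Ω = 369 × 10^3.
3 → orange
6 → blue
9 → white
Multiplier 10^3 → orange.
±5% tolerance → gold.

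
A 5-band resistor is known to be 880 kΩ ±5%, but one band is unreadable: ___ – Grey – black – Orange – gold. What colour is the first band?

880000 Ω = 880 × 10^3.
The first band gives digit 8 of the significand, and 8 is grey.

grey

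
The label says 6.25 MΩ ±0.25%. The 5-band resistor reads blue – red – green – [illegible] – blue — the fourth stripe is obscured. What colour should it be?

6250000 Ω = 625 × 10^4.
The fourth band is the multiplier, 10^4, which is yellow.

yellow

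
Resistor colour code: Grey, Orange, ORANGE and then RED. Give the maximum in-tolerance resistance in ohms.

Grey → 8 (first significant figure)
Orange → 3 (second significant figure)
Orange → ×10^3 multiplier
Red → ±2% tolerance
83 × 1000 = 83000 Ω
Maximum = 83000 × (1 + 2/100) = 84660 Ω.

84660 Ω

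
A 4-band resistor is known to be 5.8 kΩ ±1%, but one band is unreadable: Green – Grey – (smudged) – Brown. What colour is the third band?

5800 Ω = 58 × 10^2.
The third band is the multiplier, 10^2, which is red.

red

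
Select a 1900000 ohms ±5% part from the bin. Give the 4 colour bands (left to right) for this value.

brown, white, green, gold

1900000 Ω = 19 × 10^5.
1 → brown
9 → white
Multiplier 10^5 → green.
±5% tolerance → gold.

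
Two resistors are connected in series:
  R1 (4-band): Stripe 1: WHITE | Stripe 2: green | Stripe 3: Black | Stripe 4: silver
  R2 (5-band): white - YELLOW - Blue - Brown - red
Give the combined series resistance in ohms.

R1: white, green → 95; black ×1 → 95 Ω.
R2: white, yellow, blue → 946; brown ×10 → 9460 Ω.
Series: 95 + 9460 = 9555 Ω.

9555 Ω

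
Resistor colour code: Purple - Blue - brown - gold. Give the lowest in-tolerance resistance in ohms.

Violet → 7 (first significant figure)
Blue → 6 (second significant figure)
Brown → ×10 multiplier
Gold → ±5% tolerance
76 × 10 = 760 Ω
Lowest = 760 × (1 − 5/100) = 722 Ω.

722 Ω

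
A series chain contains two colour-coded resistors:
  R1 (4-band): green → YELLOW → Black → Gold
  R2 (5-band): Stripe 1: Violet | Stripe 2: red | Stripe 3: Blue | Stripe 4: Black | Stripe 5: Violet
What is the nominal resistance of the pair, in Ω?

780 Ω

R1: green, yellow → 54; black ×1 → 54 Ω.
R2: violet, red, blue → 726; black ×1 → 726 Ω.
Series: 54 + 726 = 780 Ω.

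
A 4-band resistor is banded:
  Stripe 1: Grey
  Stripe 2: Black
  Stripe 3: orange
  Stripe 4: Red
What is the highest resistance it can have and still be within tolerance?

Grey → 8 (first significant figure)
Black → 0 (second significant figure)
Orange → ×10^3 multiplier
Red → ±2% tolerance
80 × 1000 = 80000 Ω
Highest = 80000 × (1 + 2/100) = 81600 Ω.

81600 Ω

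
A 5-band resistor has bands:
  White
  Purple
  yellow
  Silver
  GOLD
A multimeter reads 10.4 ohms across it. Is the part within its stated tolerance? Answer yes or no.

White → 9 (first significant figure)
Violet → 7 (second significant figure)
Yellow → 4 (third significant figure)
Silver → ×0.01 multiplier
Gold → ±5% tolerance
974 × 0.01 = 9.74 Ω
Allowed range: 9.253 Ω to 10.227 Ω.
10.4 ohms lies outside that range.

no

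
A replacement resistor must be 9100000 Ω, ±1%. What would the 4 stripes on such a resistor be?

9100000 Ω = 91 × 10^5.
9 → white
1 → brown
Multiplier 10^5 → green.
±1% tolerance → brown.

white, brown, green, brown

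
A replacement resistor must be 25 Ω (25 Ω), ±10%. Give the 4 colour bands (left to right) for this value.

25 Ω = 25 × 10^0.
2 → red
5 → green
Multiplier 10^0 → black.
±10% tolerance → silver.

red, green, black, silver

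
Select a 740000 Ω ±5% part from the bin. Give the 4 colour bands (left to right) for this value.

violet, yellow, yellow, gold

740000 Ω = 74 × 10^4.
7 → violet
4 → yellow
Multiplier 10^4 → yellow.
±5% tolerance → gold.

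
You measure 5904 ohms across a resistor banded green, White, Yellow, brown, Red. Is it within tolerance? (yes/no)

yes

Green → 5 (first significant figure)
White → 9 (second significant figure)
Yellow → 4 (third significant figure)
Brown → ×10 multiplier
Red → ±2% tolerance
594 × 10 = 5940 Ω
Allowed range: 5821.2 Ω to 6058.8 Ω.
5904 ohms lies inside that range.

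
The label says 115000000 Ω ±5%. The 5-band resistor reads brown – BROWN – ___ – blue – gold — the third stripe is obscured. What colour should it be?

green

115000000 Ω = 115 × 10^6.
The third band gives digit 5 of the significand, and 5 is green.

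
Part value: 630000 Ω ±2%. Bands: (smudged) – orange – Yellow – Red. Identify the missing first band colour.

blue

630000 Ω = 63 × 10^4.
The first band gives digit 6 of the significand, and 6 is blue.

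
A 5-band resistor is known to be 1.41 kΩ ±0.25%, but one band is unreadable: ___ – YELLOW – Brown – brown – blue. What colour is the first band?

brown

1410 Ω = 141 × 10^1.
The first band gives digit 1 of the significand, and 1 is brown.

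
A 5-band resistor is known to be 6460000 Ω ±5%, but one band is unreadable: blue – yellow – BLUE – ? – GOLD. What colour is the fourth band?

6460000 Ω = 646 × 10^4.
The fourth band is the multiplier, 10^4, which is yellow.

yellow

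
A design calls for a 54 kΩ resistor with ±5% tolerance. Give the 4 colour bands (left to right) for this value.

green, yellow, orange, gold

54000 Ω = 54 × 10^3.
5 → green
4 → yellow
Multiplier 10^3 → orange.
±5% tolerance → gold.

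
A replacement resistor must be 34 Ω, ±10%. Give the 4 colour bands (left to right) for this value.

orange, yellow, black, silver

34 Ω = 34 × 10^0.
3 → orange
4 → yellow
Multiplier 10^0 → black.
±10% tolerance → silver.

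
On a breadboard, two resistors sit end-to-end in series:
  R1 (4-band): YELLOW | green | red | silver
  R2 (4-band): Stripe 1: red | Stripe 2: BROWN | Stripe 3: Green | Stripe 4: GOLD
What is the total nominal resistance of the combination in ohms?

R1: yellow, green → 45; red ×10^2 → 4500 Ω.
R2: red, brown → 21; green ×10^5 → 2100000 Ω.
Series: 4500 + 2100000 = 2104500 Ω.

2104500 Ω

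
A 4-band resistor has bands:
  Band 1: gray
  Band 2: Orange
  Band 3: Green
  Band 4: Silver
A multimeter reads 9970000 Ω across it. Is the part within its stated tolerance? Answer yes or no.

no

Grey → 8 (first significant figure)
Orange → 3 (second significant figure)
Green → ×10^5 multiplier
Silver → ±10% tolerance
83 × 100000 = 8300000 Ω
Allowed range: 7470000 Ω to 9130000 Ω.
9970000 Ω lies outside that range.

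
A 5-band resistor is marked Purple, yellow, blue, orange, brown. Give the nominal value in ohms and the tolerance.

746000 Ω ±1%

Violet → 7 (first significant figure)
Yellow → 4 (second significant figure)
Blue → 6 (third significant figure)
Orange → ×10^3 multiplier
Brown → ±1% tolerance
746 × 1000 = 746000 Ω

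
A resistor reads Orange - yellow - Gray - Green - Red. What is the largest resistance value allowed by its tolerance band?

35496000 Ω

Orange → 3 (first significant figure)
Yellow → 4 (second significant figure)
Grey → 8 (third significant figure)
Green → ×10^5 multiplier
Red → ±2% tolerance
348 × 100000 = 34800000 Ω
Largest = 34800000 × (1 + 2/100) = 35496000 Ω.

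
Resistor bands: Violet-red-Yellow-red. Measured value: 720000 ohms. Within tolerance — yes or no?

Violet → 7 (first significant figure)
Red → 2 (second significant figure)
Yellow → ×10^4 multiplier
Red → ±2% tolerance
72 × 10000 = 720000 Ω
Allowed range: 705600 Ω to 734400 Ω.
720000 ohms lies inside that range.

yes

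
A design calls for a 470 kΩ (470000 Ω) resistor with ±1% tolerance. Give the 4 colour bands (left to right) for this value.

yellow, violet, yellow, brown

470000 Ω = 47 × 10^4.
4 → yellow
7 → violet
Multiplier 10^4 → yellow.
±1% tolerance → brown.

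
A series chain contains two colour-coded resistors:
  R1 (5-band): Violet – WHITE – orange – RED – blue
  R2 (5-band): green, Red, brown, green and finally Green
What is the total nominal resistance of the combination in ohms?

R1: violet, white, orange → 793; red ×10^2 → 79300 Ω.
R2: green, red, brown → 521; green ×10^5 → 52100000 Ω.
Series: 79300 + 52100000 = 52179300 Ω.

52179300 Ω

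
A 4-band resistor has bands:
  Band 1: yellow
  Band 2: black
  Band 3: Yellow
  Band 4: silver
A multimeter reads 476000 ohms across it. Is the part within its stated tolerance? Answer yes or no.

no

Yellow → 4 (first significant figure)
Black → 0 (second significant figure)
Yellow → ×10^4 multiplier
Silver → ±10% tolerance
40 × 10000 = 400000 Ω
Allowed range: 360000 Ω to 440000 Ω.
476000 ohms lies outside that range.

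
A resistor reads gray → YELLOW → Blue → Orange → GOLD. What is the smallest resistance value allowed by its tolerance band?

Grey → 8 (first significant figure)
Yellow → 4 (second significant figure)
Blue → 6 (third significant figure)
Orange → ×10^3 multiplier
Gold → ±5% tolerance
846 × 1000 = 846000 Ω
Smallest = 846000 × (1 − 5/100) = 803700 Ω.

803700 Ω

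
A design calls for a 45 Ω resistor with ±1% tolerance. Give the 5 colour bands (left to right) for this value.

yellow, green, black, gold, brown

45 Ω = 450 × 10^-1.
4 → yellow
5 → green
0 → black
Multiplier 10^-1 → gold.
±1% tolerance → brown.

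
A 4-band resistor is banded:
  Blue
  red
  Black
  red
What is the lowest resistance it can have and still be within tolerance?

60.76 Ω

Blue → 6 (first significant figure)
Red → 2 (second significant figure)
Black → ×1 multiplier
Red → ±2% tolerance
62 × 1 = 62 Ω
Lowest = 62 × (1 − 2/100) = 60.76 Ω.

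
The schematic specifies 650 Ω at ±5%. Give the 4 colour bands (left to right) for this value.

blue, green, brown, gold

650 Ω = 65 × 10^1.
6 → blue
5 → green
Multiplier 10^1 → brown.
±5% tolerance → gold.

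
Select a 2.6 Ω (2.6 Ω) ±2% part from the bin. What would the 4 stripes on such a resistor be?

2.6 Ω = 26 × 10^-1.
2 → red
6 → blue
Multiplier 10^-1 → gold.
±2% tolerance → red.

red, blue, gold, red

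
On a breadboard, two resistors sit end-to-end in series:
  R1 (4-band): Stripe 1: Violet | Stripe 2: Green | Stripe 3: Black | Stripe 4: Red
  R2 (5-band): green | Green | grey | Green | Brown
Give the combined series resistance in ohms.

55800075 Ω

R1: violet, green → 75; black ×1 → 75 Ω.
R2: green, green, grey → 558; green ×10^5 → 55800000 Ω.
Series: 75 + 55800000 = 55800075 Ω.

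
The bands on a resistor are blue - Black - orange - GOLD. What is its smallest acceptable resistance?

57000 Ω

Blue → 6 (first significant figure)
Black → 0 (second significant figure)
Orange → ×10^3 multiplier
Gold → ±5% tolerance
60 × 1000 = 60000 Ω
Smallest = 60000 × (1 − 5/100) = 57000 Ω.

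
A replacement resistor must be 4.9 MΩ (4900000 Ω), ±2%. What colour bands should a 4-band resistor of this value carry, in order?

yellow, white, green, red

4900000 Ω = 49 × 10^5.
4 → yellow
9 → white
Multiplier 10^5 → green.
±2% tolerance → red.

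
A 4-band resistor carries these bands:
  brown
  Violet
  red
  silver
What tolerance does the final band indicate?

The last band, silver, is the tolerance band.
Silver corresponds to ±10%.

±10%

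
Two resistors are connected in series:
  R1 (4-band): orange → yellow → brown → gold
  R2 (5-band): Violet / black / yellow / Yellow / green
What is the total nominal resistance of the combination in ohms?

R1: orange, yellow → 34; brown ×10 → 340 Ω.
R2: violet, black, yellow → 704; yellow ×10^4 → 7040000 Ω.
Series: 340 + 7040000 = 7040340 Ω.

7040340 Ω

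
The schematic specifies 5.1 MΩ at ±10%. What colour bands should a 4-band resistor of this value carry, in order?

green, brown, green, silver

5100000 Ω = 51 × 10^5.
5 → green
1 → brown
Multiplier 10^5 → green.
±10% tolerance → silver.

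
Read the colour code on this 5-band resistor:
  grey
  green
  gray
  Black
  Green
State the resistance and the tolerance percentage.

Grey → 8 (first significant figure)
Green → 5 (second significant figure)
Grey → 8 (third significant figure)
Black → ×1 multiplier
Green → ±0.5% tolerance
858 × 1 = 858 Ω

858 Ω ±0.5%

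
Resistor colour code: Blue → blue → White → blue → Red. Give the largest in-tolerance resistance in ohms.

Blue → 6 (first significant figure)
Blue → 6 (second significant figure)
White → 9 (third significant figure)
Blue → ×10^6 multiplier
Red → ±2% tolerance
669 × 1000000 = 669000000 Ω
Largest = 669000000 × (1 + 2/100) = 682380000 Ω.

682380000 Ω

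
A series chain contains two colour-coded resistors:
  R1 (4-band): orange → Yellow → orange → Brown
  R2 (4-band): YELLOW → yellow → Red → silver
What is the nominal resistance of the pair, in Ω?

R1: orange, yellow → 34; orange ×10^3 → 34000 Ω.
R2: yellow, yellow → 44; red ×10^2 → 4400 Ω.
Series: 34000 + 4400 = 38400 Ω.

38400 Ω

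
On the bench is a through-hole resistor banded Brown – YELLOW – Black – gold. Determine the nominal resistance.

14 Ω

Brown → 1 (first significant figure)
Yellow → 4 (second significant figure)
Black → ×1 multiplier
14 × 1 = 14 Ω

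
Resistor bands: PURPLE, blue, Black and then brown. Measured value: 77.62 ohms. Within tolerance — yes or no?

Violet → 7 (first significant figure)
Blue → 6 (second significant figure)
Black → ×1 multiplier
Brown → ±1% tolerance
76 × 1 = 76 Ω
Allowed range: 75.24 Ω to 76.76 Ω.
77.62 ohms lies outside that range.

no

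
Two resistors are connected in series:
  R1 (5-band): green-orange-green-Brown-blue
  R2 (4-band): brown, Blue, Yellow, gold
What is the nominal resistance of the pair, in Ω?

R1: green, orange, green → 535; brown ×10 → 5350 Ω.
R2: brown, blue → 16; yellow ×10^4 → 160000 Ω.
Series: 5350 + 160000 = 165350 Ω.

165350 Ω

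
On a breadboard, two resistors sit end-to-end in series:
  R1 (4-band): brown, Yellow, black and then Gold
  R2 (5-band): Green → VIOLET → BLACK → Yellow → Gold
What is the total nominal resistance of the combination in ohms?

5700014 Ω

R1: brown, yellow → 14; black ×1 → 14 Ω.
R2: green, violet, black → 570; yellow ×10^4 → 5700000 Ω.
Series: 14 + 5700000 = 5700014 Ω.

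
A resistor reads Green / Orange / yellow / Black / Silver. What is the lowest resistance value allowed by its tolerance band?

480.6 Ω

Green → 5 (first significant figure)
Orange → 3 (second significant figure)
Yellow → 4 (third significant figure)
Black → ×1 multiplier
Silver → ±10% tolerance
534 × 1 = 534 Ω
Lowest = 534 × (1 − 10/100) = 480.6 Ω.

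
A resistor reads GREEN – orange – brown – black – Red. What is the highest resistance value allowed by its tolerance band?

541.62 Ω

Green → 5 (first significant figure)
Orange → 3 (second significant figure)
Brown → 1 (third significant figure)
Black → ×1 multiplier
Red → ±2% tolerance
531 × 1 = 531 Ω
Highest = 531 × (1 + 2/100) = 541.62 Ω.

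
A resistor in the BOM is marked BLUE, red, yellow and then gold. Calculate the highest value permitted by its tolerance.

651000 Ω

Blue → 6 (first significant figure)
Red → 2 (second significant figure)
Yellow → ×10^4 multiplier
Gold → ±5% tolerance
62 × 10000 = 620000 Ω
Highest = 620000 × (1 + 5/100) = 651000 Ω.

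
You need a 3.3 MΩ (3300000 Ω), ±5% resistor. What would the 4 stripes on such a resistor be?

3300000 Ω = 33 × 10^5.
3 → orange
3 → orange
Multiplier 10^5 → green.
±5% tolerance → gold.

orange, orange, green, gold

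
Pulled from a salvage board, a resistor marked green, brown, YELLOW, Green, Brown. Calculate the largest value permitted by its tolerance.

51914000 Ω

Green → 5 (first significant figure)
Brown → 1 (second significant figure)
Yellow → 4 (third significant figure)
Green → ×10^5 multiplier
Brown → ±1% tolerance
514 × 100000 = 51400000 Ω
Largest = 51400000 × (1 + 1/100) = 51914000 Ω.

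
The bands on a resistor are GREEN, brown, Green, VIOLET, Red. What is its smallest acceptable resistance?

5047000000 Ω

Green → 5 (first significant figure)
Brown → 1 (second significant figure)
Green → 5 (third significant figure)
Violet → ×10^7 multiplier
Red → ±2% tolerance
515 × 10000000 = 5150000000 Ω
Smallest = 5150000000 × (1 − 2/100) = 5047000000 Ω.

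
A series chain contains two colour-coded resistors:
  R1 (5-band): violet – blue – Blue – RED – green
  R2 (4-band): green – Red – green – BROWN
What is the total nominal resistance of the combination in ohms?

5276600 Ω

R1: violet, blue, blue → 766; red ×10^2 → 76600 Ω.
R2: green, red → 52; green ×10^5 → 5200000 Ω.
Series: 76600 + 5200000 = 5276600 Ω.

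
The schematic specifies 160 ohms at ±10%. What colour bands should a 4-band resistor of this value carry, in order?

brown, blue, brown, silver

160 Ω = 16 × 10^1.
1 → brown
6 → blue
Multiplier 10^1 → brown.
±10% tolerance → silver.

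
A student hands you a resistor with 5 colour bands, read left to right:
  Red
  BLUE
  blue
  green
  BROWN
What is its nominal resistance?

26600000 Ω

Red → 2 (first significant figure)
Blue → 6 (second significant figure)
Blue → 6 (third significant figure)
Green → ×10^5 multiplier
266 × 100000 = 26600000 Ω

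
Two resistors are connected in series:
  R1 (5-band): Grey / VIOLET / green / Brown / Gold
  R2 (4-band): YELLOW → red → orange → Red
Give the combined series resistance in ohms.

50750 Ω

R1: grey, violet, green → 875; brown ×10 → 8750 Ω.
R2: yellow, red → 42; orange ×10^3 → 42000 Ω.
Series: 8750 + 42000 = 50750 Ω.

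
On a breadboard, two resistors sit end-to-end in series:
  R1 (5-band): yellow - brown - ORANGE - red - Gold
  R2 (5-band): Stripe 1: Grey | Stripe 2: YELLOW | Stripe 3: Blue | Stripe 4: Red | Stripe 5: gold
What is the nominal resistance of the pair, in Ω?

R1: yellow, brown, orange → 413; red ×10^2 → 41300 Ω.
R2: grey, yellow, blue → 846; red ×10^2 → 84600 Ω.
Series: 41300 + 84600 = 125900 Ω.

125900 Ω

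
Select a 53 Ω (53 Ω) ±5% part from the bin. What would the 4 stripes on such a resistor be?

53 Ω = 53 × 10^0.
5 → green
3 → orange
Multiplier 10^0 → black.
±5% tolerance → gold.

green, orange, black, gold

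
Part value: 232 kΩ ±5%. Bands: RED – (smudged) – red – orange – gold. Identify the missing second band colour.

232000 Ω = 232 × 10^3.
The second band gives digit 3 of the significand, and 3 is orange.

orange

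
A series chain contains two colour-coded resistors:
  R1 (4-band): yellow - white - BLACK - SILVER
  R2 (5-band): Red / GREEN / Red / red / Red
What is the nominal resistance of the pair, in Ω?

25249 Ω

R1: yellow, white → 49; black ×1 → 49 Ω.
R2: red, green, red → 252; red ×10^2 → 25200 Ω.
Series: 49 + 25200 = 25249 Ω.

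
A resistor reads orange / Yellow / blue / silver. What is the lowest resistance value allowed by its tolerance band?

30600000 Ω

Orange → 3 (first significant figure)
Yellow → 4 (second significant figure)
Blue → ×10^6 multiplier
Silver → ±10% tolerance
34 × 1000000 = 34000000 Ω
Lowest = 34000000 × (1 − 10/100) = 30600000 Ω.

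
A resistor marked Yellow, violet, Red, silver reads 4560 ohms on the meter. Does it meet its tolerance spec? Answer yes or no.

Yellow → 4 (first significant figure)
Violet → 7 (second significant figure)
Red → ×10^2 multiplier
Silver → ±10% tolerance
47 × 100 = 4700 Ω
Allowed range: 4230 Ω to 5170 Ω.
4560 ohms lies inside that range.

yes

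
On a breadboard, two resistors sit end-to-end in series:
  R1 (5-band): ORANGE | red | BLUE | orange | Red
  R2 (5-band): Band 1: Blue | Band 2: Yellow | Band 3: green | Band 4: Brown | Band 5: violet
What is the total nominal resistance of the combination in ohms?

332450 Ω

R1: orange, red, blue → 326; orange ×10^3 → 326000 Ω.
R2: blue, yellow, green → 645; brown ×10 → 6450 Ω.
Series: 326000 + 6450 = 332450 Ω.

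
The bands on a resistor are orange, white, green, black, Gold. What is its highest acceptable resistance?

Orange → 3 (first significant figure)
White → 9 (second significant figure)
Green → 5 (third significant figure)
Black → ×1 multiplier
Gold → ±5% tolerance
395 × 1 = 395 Ω
Highest = 395 × (1 + 5/100) = 414.75 Ω.

414.75 Ω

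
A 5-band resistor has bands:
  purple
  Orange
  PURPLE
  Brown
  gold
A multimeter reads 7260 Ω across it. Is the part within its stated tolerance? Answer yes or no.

yes

Violet → 7 (first significant figure)
Orange → 3 (second significant figure)
Violet → 7 (third significant figure)
Brown → ×10 multiplier
Gold → ±5% tolerance
737 × 10 = 7370 Ω
Allowed range: 7001.5 Ω to 7738.5 Ω.
7260 Ω lies inside that range.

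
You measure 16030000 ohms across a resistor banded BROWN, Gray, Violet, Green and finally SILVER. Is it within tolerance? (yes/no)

no

Brown → 1 (first significant figure)
Grey → 8 (second significant figure)
Violet → 7 (third significant figure)
Green → ×10^5 multiplier
Silver → ±10% tolerance
187 × 100000 = 18700000 Ω
Allowed range: 16830000 Ω to 20570000 Ω.
16030000 ohms lies outside that range.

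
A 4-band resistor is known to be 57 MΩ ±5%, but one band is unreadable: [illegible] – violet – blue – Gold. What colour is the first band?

green

57000000 Ω = 57 × 10^6.
The first band gives digit 5 of the significand, and 5 is green.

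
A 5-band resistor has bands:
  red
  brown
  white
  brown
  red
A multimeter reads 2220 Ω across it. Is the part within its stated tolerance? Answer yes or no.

Red → 2 (first significant figure)
Brown → 1 (second significant figure)
White → 9 (third significant figure)
Brown → ×10 multiplier
Red → ±2% tolerance
219 × 10 = 2190 Ω
Allowed range: 2146.2 Ω to 2233.8 Ω.
2220 Ω lies inside that range.

yes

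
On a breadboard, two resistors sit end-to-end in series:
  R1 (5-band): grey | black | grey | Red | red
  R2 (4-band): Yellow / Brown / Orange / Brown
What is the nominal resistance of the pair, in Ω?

R1: grey, black, grey → 808; red ×10^2 → 80800 Ω.
R2: yellow, brown → 41; orange ×10^3 → 41000 Ω.
Series: 80800 + 41000 = 121800 Ω.

121800 Ω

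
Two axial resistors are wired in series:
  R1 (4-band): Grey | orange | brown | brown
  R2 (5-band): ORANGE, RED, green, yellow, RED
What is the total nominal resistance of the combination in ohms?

3250830 Ω

R1: grey, orange → 83; brown ×10 → 830 Ω.
R2: orange, red, green → 325; yellow ×10^4 → 3250000 Ω.
Series: 830 + 3250000 = 3250830 Ω.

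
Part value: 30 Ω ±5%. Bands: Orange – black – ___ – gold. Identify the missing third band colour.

black

30 Ω = 30 × 10^0.
The third band is the multiplier, 10^0, which is black.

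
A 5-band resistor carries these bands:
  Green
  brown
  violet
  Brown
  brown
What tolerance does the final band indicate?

The last band, brown, is the tolerance band.
Brown corresponds to ±1%.

±1%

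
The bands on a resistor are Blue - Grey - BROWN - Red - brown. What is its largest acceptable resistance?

Blue → 6 (first significant figure)
Grey → 8 (second significant figure)
Brown → 1 (third significant figure)
Red → ×10^2 multiplier
Brown → ±1% tolerance
681 × 100 = 68100 Ω
Largest = 68100 × (1 + 1/100) = 68781 Ω.

68781 Ω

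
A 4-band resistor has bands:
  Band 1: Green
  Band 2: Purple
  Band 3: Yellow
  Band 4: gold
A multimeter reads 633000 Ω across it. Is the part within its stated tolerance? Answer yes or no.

Green → 5 (first significant figure)
Violet → 7 (second significant figure)
Yellow → ×10^4 multiplier
Gold → ±5% tolerance
57 × 10000 = 570000 Ω
Allowed range: 541500 Ω to 598500 Ω.
633000 Ω lies outside that range.

no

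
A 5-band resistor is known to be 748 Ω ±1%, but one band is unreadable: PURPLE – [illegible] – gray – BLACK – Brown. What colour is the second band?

748 Ω = 748 × 10^0.
The second band gives digit 4 of the significand, and 4 is yellow.

yellow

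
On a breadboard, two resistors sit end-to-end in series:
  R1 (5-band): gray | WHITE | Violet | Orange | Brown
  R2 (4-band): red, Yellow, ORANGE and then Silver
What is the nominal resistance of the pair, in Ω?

R1: grey, white, violet → 897; orange ×10^3 → 897000 Ω.
R2: red, yellow → 24; orange ×10^3 → 24000 Ω.
Series: 897000 + 24000 = 921000 Ω.

921000 Ω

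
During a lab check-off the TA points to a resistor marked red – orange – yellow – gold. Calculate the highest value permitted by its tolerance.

Red → 2 (first significant figure)
Orange → 3 (second significant figure)
Yellow → ×10^4 multiplier
Gold → ±5% tolerance
23 × 10000 = 230000 Ω
Highest = 230000 × (1 + 5/100) = 241500 Ω.

241500 Ω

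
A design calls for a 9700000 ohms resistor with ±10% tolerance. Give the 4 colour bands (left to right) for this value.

9700000 Ω = 97 × 10^5.
9 → white
7 → violet
Multiplier 10^5 → green.
±10% tolerance → silver.

white, violet, green, silver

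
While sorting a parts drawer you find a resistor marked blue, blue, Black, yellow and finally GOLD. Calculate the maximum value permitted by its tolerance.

6930000 Ω

Blue → 6 (first significant figure)
Blue → 6 (second significant figure)
Black → 0 (third significant figure)
Yellow → ×10^4 multiplier
Gold → ±5% tolerance
660 × 10000 = 6600000 Ω
Maximum = 6600000 × (1 + 5/100) = 6930000 Ω.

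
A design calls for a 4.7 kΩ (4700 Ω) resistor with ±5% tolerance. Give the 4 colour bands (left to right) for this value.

yellow, violet, red, gold

4700 Ω = 47 × 10^2.
4 → yellow
7 → violet
Multiplier 10^2 → red.
±5% tolerance → gold.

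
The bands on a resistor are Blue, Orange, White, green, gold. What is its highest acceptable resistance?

67095000 Ω

Blue → 6 (first significant figure)
Orange → 3 (second significant figure)
White → 9 (third significant figure)
Green → ×10^5 multiplier
Gold → ±5% tolerance
639 × 100000 = 63900000 Ω
Highest = 63900000 × (1 + 5/100) = 67095000 Ω.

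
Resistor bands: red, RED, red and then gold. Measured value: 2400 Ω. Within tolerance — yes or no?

Red → 2 (first significant figure)
Red → 2 (second significant figure)
Red → ×10^2 multiplier
Gold → ±5% tolerance
22 × 100 = 2200 Ω
Allowed range: 2090 Ω to 2310 Ω.
2400 Ω lies outside that range.

no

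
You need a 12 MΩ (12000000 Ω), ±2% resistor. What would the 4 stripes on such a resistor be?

brown, red, blue, red

12000000 Ω = 12 × 10^6.
1 → brown
2 → red
Multiplier 10^6 → blue.
±2% tolerance → red.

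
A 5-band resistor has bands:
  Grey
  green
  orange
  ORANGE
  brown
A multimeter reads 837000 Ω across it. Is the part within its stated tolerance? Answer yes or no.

Grey → 8 (first significant figure)
Green → 5 (second significant figure)
Orange → 3 (third significant figure)
Orange → ×10^3 multiplier
Brown → ±1% tolerance
853 × 1000 = 853000 Ω
Allowed range: 844470 Ω to 861530 Ω.
837000 Ω lies outside that range.

no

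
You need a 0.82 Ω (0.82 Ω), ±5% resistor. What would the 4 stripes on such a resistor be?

grey, red, silver, gold

0.82 Ω = 82 × 10^-2.
8 → grey
2 → red
Multiplier 10^-2 → silver.
±5% tolerance → gold.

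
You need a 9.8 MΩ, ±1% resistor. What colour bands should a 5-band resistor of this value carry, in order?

white, grey, black, yellow, brown

9800000 Ω = 980 × 10^4.
9 → white
8 → grey
0 → black
Multiplier 10^4 → yellow.
±1% tolerance → brown.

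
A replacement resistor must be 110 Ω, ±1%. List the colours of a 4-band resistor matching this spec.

110 Ω = 11 × 10^1.
1 → brown
1 → brown
Multiplier 10^1 → brown.
±1% tolerance → brown.

brown, brown, brown, brown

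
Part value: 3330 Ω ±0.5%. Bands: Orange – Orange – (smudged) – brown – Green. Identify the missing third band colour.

3330 Ω = 333 × 10^1.
The third band gives digit 3 of the significand, and 3 is orange.

orange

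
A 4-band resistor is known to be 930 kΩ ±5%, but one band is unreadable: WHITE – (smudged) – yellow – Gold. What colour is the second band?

orange

930000 Ω = 93 × 10^4.
The second band gives digit 3 of the significand, and 3 is orange.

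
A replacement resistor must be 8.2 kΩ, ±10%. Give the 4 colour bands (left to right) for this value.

grey, red, red, silver

8200 Ω = 82 × 10^2.
8 → grey
2 → red
Multiplier 10^2 → red.
±10% tolerance → silver.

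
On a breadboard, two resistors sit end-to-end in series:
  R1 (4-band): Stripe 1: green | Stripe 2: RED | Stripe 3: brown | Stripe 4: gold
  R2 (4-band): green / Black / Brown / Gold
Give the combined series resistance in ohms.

R1: green, red → 52; brown ×10 → 520 Ω.
R2: green, black → 50; brown ×10 → 500 Ω.
Series: 520 + 500 = 1020 Ω.

1020 Ω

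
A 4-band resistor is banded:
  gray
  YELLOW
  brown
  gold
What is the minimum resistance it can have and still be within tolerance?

Grey → 8 (first significant figure)
Yellow → 4 (second significant figure)
Brown → ×10 multiplier
Gold → ±5% tolerance
84 × 10 = 840 Ω
Minimum = 840 × (1 − 5/100) = 798 Ω.

798 Ω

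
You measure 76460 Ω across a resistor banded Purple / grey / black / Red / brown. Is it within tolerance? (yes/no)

Violet → 7 (first significant figure)
Grey → 8 (second significant figure)
Black → 0 (third significant figure)
Red → ×10^2 multiplier
Brown → ±1% tolerance
780 × 100 = 78000 Ω
Allowed range: 77220 Ω to 78780 Ω.
76460 Ω lies outside that range.

no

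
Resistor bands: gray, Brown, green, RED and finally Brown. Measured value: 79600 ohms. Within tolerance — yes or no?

Grey → 8 (first significant figure)
Brown → 1 (second significant figure)
Green → 5 (third significant figure)
Red → ×10^2 multiplier
Brown → ±1% tolerance
815 × 100 = 81500 Ω
Allowed range: 80685 Ω to 82315 Ω.
79600 ohms lies outside that range.

no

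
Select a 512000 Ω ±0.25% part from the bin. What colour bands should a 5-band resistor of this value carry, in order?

512000 Ω = 512 × 10^3.
5 → green
1 → brown
2 → red
Multiplier 10^3 → orange.
±0.25% tolerance → blue.

green, brown, red, orange, blue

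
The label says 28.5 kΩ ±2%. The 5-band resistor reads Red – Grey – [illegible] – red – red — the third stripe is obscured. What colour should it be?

28500 Ω = 285 × 10^2.
The third band gives digit 5 of the significand, and 5 is green.

green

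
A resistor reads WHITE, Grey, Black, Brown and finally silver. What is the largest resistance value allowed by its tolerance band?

10780 Ω

White → 9 (first significant figure)
Grey → 8 (second significant figure)
Black → 0 (third significant figure)
Brown → ×10 multiplier
Silver → ±10% tolerance
980 × 10 = 9800 Ω
Largest = 9800 × (1 + 10/100) = 10780 Ω.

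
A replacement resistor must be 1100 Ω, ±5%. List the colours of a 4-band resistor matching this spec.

1100 Ω = 11 × 10^2.
1 → brown
1 → brown
Multiplier 10^2 → red.
±5% tolerance → gold.

brown, brown, red, gold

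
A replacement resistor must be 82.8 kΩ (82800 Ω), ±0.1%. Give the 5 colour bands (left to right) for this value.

82800 Ω = 828 × 10^2.
8 → grey
2 → red
8 → grey
Multiplier 10^2 → red.
±0.1% tolerance → violet.

grey, red, grey, red, violet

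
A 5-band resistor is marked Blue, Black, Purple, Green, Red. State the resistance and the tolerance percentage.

Blue → 6 (first significant figure)
Black → 0 (second significant figure)
Violet → 7 (third significant figure)
Green → ×10^5 multiplier
Red → ±2% tolerance
607 × 100000 = 60700000 Ω

60700000 Ω ±2%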